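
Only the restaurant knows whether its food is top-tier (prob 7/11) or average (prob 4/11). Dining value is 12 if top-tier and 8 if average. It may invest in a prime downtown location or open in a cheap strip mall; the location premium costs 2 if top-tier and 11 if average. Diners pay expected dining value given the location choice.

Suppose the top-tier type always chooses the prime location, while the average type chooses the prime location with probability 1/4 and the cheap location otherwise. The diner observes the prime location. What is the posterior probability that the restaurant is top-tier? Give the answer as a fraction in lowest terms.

7/8

P(the prime location) = (7/11)·1 + (4/11)·(1/4) = 8/11.
By Bayes' rule, P(top-tier | the prime location) = (7/11) / (8/11) = 7/8.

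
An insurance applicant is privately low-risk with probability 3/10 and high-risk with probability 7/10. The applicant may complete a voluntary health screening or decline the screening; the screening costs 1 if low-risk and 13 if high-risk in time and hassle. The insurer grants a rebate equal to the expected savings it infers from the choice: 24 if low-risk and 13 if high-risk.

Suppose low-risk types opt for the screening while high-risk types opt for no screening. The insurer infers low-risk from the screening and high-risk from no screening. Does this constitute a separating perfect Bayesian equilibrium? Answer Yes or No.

Yes

Under these beliefs, the screening earns rebate 24 and no screening earns rebate 13.
low-risk: the screening nets 24 − 1 = 23; no screening nets 13. low-risk prefers the screening.
high-risk: the screening nets 24 − 13 = 11; no screening nets 13. high-risk prefers no screening.
Neither type deviates, so the separating profile is an equilibrium.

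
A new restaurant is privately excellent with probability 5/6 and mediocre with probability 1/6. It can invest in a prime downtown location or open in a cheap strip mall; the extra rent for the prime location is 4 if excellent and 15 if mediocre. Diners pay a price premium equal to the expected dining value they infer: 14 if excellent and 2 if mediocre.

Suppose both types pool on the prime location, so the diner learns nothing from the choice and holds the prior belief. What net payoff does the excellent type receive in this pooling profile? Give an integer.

8

Pooled price premium = 5/6·14 + 1/6·2 = 12.
excellent pays cost 4 for the prime location, so net payoff = 12 − 4 = 8.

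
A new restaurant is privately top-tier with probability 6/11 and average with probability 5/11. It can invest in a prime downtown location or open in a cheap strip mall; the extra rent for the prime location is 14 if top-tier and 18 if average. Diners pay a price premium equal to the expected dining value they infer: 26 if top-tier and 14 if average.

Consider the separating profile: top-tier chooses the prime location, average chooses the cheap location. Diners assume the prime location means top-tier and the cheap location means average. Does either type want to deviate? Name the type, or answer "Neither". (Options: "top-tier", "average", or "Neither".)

top-tier

The prime location pays 26; the cheap location pays 14.
top-tier: assigned the prime location, nets 26 − 14 = 12; deviating to the cheap location nets 14.
average: assigned the cheap location, nets 14; deviating to the prime location nets 26 − 18 = 8.
The top-tier type gains 2 by deviating.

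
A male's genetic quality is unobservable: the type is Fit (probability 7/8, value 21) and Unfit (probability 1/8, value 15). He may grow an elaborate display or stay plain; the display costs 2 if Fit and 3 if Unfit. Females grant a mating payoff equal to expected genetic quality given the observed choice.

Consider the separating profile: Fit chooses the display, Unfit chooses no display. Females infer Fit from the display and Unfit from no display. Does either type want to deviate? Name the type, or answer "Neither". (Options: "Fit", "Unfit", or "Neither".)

The display pays 21; no display pays 15.
Fit: assigned the display, nets 21 − 2 = 19; deviating to no display nets 15.
Unfit: assigned no display, nets 15; deviating to the display nets 21 − 3 = 18.
The Unfit type gains 3 by deviating.

Unfit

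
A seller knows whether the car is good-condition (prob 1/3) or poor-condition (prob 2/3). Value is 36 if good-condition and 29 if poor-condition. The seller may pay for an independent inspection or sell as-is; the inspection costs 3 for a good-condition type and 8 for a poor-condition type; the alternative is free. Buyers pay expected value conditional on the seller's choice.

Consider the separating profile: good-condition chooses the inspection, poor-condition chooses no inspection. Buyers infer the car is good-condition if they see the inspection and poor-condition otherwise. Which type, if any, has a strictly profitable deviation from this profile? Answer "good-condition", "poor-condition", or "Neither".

The inspection pays 36; no inspection pays 29.
good-condition: assigned the inspection, nets 36 − 3 = 33; deviating to no inspection nets 29.
poor-condition: assigned no inspection, nets 29; deviating to the inspection nets 36 − 8 = 28.
Both types strictly prefer their assigned action; no profitable deviation.

Neither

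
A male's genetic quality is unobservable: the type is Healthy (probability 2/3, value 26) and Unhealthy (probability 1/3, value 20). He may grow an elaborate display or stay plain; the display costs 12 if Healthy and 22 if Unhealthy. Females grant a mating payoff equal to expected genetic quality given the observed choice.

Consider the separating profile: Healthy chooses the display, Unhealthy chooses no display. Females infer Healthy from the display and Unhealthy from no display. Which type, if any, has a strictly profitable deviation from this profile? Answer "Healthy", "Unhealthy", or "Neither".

Healthy

The display pays 26; no display pays 20.
Healthy: assigned the display, nets 26 − 12 = 14; deviating to no display nets 20.
Unhealthy: assigned no display, nets 20; deviating to the display nets 26 − 22 = 4.
The Healthy type gains 6 by deviating.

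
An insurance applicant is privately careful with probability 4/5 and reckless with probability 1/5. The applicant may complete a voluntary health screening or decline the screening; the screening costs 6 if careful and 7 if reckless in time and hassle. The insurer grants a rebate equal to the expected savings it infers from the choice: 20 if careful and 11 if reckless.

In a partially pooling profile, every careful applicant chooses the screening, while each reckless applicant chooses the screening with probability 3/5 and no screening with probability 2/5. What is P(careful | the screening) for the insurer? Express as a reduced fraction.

20/23

P(the screening) = (4/5)·1 + (1/5)·(3/5) = 23/25.
By Bayes' rule, P(careful | the screening) = (4/5) / (23/25) = 20/23.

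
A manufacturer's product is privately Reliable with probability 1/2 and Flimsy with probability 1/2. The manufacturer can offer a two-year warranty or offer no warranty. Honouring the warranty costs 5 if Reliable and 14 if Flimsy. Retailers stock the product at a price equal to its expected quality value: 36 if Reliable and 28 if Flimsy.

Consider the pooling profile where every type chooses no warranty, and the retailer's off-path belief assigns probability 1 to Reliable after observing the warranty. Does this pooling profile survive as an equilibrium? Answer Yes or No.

Yes

On path, the retailer holds the prior and pays 1/2·36 + 1/2·28 = 32. Off path (the warranty), believing Reliable, it pays 36.
Reliable: no warranty nets 32; the warranty nets 36 − 5 = 31. Reliable stays.
Flimsy: no warranty nets 32; the warranty nets 36 − 14 = 22. Flimsy stays.
No type deviates, so pooling is sustained.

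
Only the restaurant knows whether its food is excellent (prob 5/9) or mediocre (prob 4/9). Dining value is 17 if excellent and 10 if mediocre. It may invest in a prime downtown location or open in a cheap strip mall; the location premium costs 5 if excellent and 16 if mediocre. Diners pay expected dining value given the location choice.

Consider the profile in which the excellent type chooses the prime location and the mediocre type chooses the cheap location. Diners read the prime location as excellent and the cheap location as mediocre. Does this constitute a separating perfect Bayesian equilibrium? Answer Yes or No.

Under these beliefs, the prime location earns price premium 17 and the cheap location earns price premium 10.
excellent: the prime location nets 17 − 5 = 12; the cheap location nets 10. excellent prefers the prime location.
mediocre: the prime location nets 17 − 16 = 1; the cheap location nets 10. mediocre prefers the cheap location.
Neither type deviates, so the separating profile is an equilibrium.

Yes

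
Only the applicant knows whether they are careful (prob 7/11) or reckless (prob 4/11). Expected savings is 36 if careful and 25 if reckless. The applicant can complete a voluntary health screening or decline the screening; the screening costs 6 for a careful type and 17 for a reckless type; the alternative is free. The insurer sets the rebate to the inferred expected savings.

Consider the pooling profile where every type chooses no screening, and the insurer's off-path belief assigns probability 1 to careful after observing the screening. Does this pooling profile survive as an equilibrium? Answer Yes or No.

Yes

On path, the insurer holds the prior and pays 7/11·36 + 4/11·25 = 32. Off path (the screening), believing careful, it pays 36.
careful: no screening nets 32; the screening nets 36 − 6 = 30. careful stays.
reckless: no screening nets 32; the screening nets 36 − 17 = 19. reckless stays.
No type deviates, so pooling is sustained.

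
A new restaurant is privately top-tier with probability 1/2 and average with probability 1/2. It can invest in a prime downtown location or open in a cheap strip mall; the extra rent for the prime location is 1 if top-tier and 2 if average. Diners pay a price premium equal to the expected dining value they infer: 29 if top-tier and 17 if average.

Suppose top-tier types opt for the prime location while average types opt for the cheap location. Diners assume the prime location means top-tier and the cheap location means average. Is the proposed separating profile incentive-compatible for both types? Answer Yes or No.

No

Under these beliefs, the prime location earns price premium 29 and the cheap location earns price premium 17.
top-tier: the prime location nets 29 − 1 = 28; the cheap location nets 17. top-tier prefers the prime location.
average: the prime location nets 29 − 2 = 27; the cheap location nets 17. average would deviate to the prime location.
average has a profitable deviation, so the profile is not an equilibrium.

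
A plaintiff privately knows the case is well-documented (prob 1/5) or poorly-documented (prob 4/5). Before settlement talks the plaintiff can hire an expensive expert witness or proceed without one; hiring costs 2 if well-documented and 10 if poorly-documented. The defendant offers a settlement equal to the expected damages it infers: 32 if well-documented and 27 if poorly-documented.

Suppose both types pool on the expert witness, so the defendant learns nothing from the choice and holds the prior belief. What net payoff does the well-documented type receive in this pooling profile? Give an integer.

26

Pooled settlement = 1/5·32 + 4/5·27 = 28.
well-documented pays cost 2 for the expert witness, so net payoff = 28 − 2 = 26.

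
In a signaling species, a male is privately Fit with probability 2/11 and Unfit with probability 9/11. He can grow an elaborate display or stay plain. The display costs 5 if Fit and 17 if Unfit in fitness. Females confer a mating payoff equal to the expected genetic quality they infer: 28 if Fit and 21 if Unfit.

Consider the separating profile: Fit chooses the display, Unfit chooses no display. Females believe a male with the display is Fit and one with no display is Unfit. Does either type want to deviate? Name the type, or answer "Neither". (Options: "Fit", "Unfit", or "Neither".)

The display pays 28; no display pays 21.
Fit: assigned the display, nets 28 − 5 = 23; deviating to no display nets 21.
Unfit: assigned no display, nets 21; deviating to the display nets 28 − 17 = 11.
Both types strictly prefer their assigned action; no profitable deviation.

Neither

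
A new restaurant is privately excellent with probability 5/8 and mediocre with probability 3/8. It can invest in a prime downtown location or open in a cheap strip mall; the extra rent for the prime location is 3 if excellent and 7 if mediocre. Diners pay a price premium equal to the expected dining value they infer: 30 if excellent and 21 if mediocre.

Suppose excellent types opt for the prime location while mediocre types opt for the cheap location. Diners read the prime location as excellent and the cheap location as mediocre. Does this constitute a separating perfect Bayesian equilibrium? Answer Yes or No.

No

Under these beliefs, the prime location earns price premium 30 and the cheap location earns price premium 21.
excellent: the prime location nets 30 − 3 = 27; the cheap location nets 21. excellent prefers the prime location.
mediocre: the prime location nets 30 − 7 = 23; the cheap location nets 21. mediocre would deviate to the prime location.
mediocre has a profitable deviation, so the profile is not an equilibrium.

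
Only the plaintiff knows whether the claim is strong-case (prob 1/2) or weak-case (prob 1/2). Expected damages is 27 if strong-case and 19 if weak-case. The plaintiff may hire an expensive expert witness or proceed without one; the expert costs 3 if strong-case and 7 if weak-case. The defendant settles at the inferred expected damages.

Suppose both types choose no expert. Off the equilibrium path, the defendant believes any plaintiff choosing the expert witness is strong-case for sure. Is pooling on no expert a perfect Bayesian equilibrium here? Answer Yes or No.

No

On path, the defendant holds the prior and pays 1/2·27 + 1/2·19 = 23. Off path (the expert witness), believing strong-case, it pays 27.
strong-case: no expert nets 23; the expert witness nets 27 − 3 = 24. strong-case would deviate.
weak-case: no expert nets 23; the expert witness nets 27 − 7 = 20. weak-case stays.
A type deviates, so pooling fails.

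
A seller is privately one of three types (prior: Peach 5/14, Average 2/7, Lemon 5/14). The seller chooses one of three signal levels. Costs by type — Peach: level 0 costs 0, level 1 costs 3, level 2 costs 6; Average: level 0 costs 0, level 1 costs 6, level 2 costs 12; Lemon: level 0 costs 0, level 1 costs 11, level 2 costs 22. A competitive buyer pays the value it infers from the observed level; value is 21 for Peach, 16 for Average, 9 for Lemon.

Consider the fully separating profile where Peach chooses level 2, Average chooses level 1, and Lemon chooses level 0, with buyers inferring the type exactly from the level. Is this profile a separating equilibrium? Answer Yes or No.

Yes

Separating prices: level 2 → 21, level 1 → 16, level 0 → 9.
Peach (assigned level 2): level 0: 9 − 0 = 9; level 1: 16 − 3 = 13; level 2: 21 − 6 = 15. Peach stays.
Average (assigned level 1): level 0: 9 − 0 = 9; level 1: 16 − 6 = 10; level 2: 21 − 12 = 9. Average stays.
Lemon (assigned level 0): level 0: 9 − 0 = 9; level 1: 16 − 11 = 5; level 2: 21 − 22 = -1. Lemon stays.
Every type prefers its assigned level; separation holds.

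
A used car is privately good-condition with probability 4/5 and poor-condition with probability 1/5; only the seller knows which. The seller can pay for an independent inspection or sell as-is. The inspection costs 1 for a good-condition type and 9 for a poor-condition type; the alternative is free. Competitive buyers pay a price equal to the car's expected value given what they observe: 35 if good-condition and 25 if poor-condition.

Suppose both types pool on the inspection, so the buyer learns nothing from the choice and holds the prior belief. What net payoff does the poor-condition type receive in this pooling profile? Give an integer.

Pooled price = 4/5·35 + 1/5·25 = 33.
poor-condition pays cost 9 for the inspection, so net payoff = 33 − 9 = 24.

24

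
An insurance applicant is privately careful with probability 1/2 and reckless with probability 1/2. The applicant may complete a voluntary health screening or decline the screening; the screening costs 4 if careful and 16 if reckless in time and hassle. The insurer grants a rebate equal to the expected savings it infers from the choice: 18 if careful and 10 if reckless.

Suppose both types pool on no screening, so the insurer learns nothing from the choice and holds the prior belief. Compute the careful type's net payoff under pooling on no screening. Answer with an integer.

Pooled rebate = 1/2·18 + 1/2·10 = 14.
careful pays no cost for no screening, so net payoff = 14.

14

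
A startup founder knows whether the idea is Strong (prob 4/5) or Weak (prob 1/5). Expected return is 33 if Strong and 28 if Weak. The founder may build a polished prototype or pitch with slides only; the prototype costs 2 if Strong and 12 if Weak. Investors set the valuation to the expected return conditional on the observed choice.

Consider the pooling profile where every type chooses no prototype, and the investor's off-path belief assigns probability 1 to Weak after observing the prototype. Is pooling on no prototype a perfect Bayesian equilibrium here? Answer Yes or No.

Yes

On path, the investor holds the prior and pays 4/5·33 + 1/5·28 = 32. Off path (the prototype), believing Weak, it pays 28.
Strong: no prototype nets 32; the prototype nets 28 − 2 = 26. Strong stays.
Weak: no prototype nets 32; the prototype nets 28 − 12 = 16. Weak stays.
No type deviates, so pooling is sustained.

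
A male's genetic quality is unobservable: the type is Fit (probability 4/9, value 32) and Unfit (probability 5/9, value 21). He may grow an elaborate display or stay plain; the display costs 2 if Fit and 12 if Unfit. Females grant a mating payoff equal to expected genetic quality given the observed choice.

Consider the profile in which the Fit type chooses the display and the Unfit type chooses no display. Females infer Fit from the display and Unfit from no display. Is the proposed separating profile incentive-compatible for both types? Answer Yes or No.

Yes

Under these beliefs, the display earns mating payoff 32 and no display earns mating payoff 21.
Fit: the display nets 32 − 2 = 30; no display nets 21. Fit prefers the display.
Unfit: the display nets 32 − 12 = 20; no display nets 21. Unfit prefers no display.
Neither type deviates, so the separating profile is an equilibrium.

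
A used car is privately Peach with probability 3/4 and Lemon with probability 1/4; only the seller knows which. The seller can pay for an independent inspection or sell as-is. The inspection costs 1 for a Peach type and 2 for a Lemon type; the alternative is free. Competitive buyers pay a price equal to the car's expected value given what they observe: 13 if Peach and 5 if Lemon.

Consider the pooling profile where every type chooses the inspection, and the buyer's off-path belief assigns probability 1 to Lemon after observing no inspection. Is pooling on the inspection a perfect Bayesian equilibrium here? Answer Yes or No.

On path, the buyer holds the prior and pays 3/4·13 + 1/4·5 = 11. Off path (no inspection), believing Lemon, it pays 5.
Peach: the inspection nets 11 − 1 = 10; no inspection nets 5. Peach stays.
Lemon: the inspection nets 11 − 2 = 9; no inspection nets 5. Lemon stays.
No type deviates, so pooling is sustained.

Yes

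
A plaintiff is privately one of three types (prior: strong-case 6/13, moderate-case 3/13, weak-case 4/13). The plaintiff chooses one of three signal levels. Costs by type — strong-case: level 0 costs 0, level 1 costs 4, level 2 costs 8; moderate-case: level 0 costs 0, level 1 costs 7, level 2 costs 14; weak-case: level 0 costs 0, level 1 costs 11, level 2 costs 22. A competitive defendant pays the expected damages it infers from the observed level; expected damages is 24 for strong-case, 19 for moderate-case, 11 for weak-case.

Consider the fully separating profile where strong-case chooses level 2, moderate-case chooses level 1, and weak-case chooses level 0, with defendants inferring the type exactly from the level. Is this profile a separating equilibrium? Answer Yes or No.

Yes

Separating settlements: level 2 → 24, level 1 → 19, level 0 → 11.
strong-case (assigned level 2): level 0: 11 − 0 = 11; level 1: 19 − 4 = 15; level 2: 24 − 8 = 16. strong-case stays.
moderate-case (assigned level 1): level 0: 11 − 0 = 11; level 1: 19 − 7 = 12; level 2: 24 − 14 = 10. moderate-case stays.
weak-case (assigned level 0): level 0: 11 − 0 = 11; level 1: 19 − 11 = 8; level 2: 24 − 22 = 2. weak-case stays.
Every type prefers its assigned level; separation holds.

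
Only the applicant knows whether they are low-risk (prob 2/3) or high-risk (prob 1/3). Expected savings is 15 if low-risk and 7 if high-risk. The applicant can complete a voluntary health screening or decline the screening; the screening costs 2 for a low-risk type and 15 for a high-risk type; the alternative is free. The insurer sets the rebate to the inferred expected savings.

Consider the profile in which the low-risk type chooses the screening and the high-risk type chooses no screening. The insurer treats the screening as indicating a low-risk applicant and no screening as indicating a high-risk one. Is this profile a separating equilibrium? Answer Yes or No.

Under these beliefs, the screening earns rebate 15 and no screening earns rebate 7.
low-risk: the screening nets 15 − 2 = 13; no screening nets 7. low-risk prefers the screening.
high-risk: the screening nets 15 − 15 = 0; no screening nets 7. high-risk prefers no screening.
Neither type deviates, so the separating profile is an equilibrium.

Yes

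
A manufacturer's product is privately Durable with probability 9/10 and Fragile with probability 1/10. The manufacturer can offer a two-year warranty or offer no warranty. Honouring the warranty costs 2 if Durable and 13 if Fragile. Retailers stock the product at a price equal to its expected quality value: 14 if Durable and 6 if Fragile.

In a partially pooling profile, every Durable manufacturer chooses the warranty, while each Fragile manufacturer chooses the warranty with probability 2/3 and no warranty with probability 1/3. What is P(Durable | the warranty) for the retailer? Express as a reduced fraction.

P(the warranty) = (9/10)·1 + (1/10)·(2/3) = 29/30.
By Bayes' rule, P(Durable | the warranty) = (9/10) / (29/30) = 27/29.

27/29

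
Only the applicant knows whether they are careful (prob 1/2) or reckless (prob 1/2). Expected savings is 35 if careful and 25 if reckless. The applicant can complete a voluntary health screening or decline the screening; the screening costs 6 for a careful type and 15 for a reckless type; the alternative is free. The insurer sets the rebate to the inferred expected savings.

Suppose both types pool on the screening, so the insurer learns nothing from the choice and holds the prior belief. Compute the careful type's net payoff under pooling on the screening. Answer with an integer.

Pooled rebate = 1/2·35 + 1/2·25 = 30.
careful pays cost 6 for the screening, so net payoff = 30 − 6 = 24.

24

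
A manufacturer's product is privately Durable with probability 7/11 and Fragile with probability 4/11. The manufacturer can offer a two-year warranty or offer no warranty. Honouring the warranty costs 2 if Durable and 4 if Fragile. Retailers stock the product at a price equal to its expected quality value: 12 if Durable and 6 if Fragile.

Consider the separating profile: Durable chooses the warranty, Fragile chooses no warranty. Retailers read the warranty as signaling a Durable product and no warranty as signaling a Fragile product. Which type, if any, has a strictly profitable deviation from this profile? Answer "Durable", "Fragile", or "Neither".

Fragile

The warranty pays 12; no warranty pays 6.
Durable: assigned the warranty, nets 12 − 2 = 10; deviating to no warranty nets 6.
Fragile: assigned no warranty, nets 6; deviating to the warranty nets 12 − 4 = 8.
The Fragile type gains 2 by deviating.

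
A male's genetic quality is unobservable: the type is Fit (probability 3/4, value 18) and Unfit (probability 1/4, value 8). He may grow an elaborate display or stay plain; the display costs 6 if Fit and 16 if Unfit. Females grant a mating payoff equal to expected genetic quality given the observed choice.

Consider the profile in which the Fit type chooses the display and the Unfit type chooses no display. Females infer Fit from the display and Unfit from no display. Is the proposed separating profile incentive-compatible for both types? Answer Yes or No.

Yes

Under these beliefs, the display earns mating payoff 18 and no display earns mating payoff 8.
Fit: the display nets 18 − 6 = 12; no display nets 8. Fit prefers the display.
Unfit: the display nets 18 − 16 = 2; no display nets 8. Unfit prefers no display.
Neither type deviates, so the separating profile is an equilibrium.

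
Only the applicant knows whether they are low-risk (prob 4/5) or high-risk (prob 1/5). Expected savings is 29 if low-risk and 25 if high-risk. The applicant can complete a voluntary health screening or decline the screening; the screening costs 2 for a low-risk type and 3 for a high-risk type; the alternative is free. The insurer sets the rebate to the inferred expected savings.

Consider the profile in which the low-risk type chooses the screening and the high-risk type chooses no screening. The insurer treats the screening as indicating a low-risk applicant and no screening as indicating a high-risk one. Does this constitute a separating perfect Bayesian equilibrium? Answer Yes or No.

No

Under these beliefs, the screening earns rebate 29 and no screening earns rebate 25.
low-risk: the screening nets 29 − 2 = 27; no screening nets 25. low-risk prefers the screening.
high-risk: the screening nets 29 − 3 = 26; no screening nets 25. high-risk would deviate to the screening.
high-risk has a profitable deviation, so the profile is not an equilibrium.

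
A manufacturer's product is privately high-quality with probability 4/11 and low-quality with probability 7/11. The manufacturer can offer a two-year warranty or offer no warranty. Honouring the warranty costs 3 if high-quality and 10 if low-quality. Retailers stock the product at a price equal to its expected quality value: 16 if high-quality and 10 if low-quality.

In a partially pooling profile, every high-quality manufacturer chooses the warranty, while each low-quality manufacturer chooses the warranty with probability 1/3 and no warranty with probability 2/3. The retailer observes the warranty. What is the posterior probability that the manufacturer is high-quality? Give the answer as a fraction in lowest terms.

P(the warranty) = (4/11)·1 + (7/11)·(1/3) = 19/33.
By Bayes' rule, P(high-quality | the warranty) = (4/11) / (19/33) = 12/19.

12/19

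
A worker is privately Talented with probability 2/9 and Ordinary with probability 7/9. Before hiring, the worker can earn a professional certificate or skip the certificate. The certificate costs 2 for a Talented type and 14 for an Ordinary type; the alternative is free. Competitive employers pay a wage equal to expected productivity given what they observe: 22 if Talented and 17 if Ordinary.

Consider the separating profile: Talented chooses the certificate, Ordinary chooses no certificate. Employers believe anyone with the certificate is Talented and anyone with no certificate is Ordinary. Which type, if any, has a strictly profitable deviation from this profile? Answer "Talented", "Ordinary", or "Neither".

Neither

The certificate pays 22; no certificate pays 17.
Talented: assigned the certificate, nets 22 − 2 = 20; deviating to no certificate nets 17.
Ordinary: assigned no certificate, nets 17; deviating to the certificate nets 22 − 14 = 8.
Both types strictly prefer their assigned action; no profitable deviation.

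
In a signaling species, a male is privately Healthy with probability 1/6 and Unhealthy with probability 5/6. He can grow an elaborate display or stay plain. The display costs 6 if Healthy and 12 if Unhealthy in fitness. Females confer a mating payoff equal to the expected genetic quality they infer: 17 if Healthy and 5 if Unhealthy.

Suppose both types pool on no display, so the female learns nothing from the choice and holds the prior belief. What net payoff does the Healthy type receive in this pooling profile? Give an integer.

Pooled mating payoff = 1/6·17 + 5/6·5 = 7.
Healthy pays no cost for no display, so net payoff = 7.

7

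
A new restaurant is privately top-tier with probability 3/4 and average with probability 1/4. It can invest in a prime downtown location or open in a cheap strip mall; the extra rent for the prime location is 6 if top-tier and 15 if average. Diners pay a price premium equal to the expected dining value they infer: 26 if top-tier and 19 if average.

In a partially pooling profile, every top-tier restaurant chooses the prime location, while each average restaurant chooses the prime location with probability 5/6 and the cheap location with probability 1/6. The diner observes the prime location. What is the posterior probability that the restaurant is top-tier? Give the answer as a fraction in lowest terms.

18/23

P(the prime location) = (3/4)·1 + (1/4)·(5/6) = 23/24.
By Bayes' rule, P(top-tier | the prime location) = (3/4) / (23/24) = 18/23.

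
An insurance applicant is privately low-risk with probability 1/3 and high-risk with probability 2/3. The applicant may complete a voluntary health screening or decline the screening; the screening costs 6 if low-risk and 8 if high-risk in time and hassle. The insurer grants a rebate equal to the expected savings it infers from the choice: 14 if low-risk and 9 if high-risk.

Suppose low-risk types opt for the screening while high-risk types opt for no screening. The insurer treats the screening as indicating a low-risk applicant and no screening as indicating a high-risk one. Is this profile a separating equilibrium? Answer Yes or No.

Under these beliefs, the screening earns rebate 14 and no screening earns rebate 9.
low-risk: the screening nets 14 − 6 = 8; no screening nets 9. low-risk would deviate to no screening.
high-risk: the screening nets 14 − 8 = 6; no screening nets 9. high-risk prefers no screening.
low-risk has a profitable deviation, so the profile is not an equilibrium.

No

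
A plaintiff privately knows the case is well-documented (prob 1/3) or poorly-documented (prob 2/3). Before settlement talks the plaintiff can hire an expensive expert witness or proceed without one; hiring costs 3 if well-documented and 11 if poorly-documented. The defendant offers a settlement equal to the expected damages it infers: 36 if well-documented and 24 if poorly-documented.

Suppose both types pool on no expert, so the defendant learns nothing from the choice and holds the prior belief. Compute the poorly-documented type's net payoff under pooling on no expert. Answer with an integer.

28

Pooled settlement = 1/3·36 + 2/3·24 = 28.
poorly-documented pays no cost for no expert, so net payoff = 28.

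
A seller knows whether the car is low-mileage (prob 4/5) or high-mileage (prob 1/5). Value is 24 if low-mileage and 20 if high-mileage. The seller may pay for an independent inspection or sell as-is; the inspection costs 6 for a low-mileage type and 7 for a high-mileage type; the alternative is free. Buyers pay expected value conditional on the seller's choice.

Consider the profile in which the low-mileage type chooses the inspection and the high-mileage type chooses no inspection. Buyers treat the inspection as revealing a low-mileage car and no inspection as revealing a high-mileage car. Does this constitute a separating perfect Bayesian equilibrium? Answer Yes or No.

No

Under these beliefs, the inspection earns price 24 and no inspection earns price 20.
low-mileage: the inspection nets 24 − 6 = 18; no inspection nets 20. low-mileage would deviate to no inspection.
high-mileage: the inspection nets 24 − 7 = 17; no inspection nets 20. high-mileage prefers no inspection.
low-mileage has a profitable deviation, so the profile is not an equilibrium.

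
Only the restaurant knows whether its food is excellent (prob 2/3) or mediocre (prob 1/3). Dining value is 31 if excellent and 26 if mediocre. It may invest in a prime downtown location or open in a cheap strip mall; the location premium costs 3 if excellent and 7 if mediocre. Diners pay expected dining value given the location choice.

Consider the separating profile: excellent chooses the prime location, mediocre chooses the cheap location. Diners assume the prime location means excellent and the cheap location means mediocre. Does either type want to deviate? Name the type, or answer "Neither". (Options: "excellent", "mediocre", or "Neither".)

The prime location pays 31; the cheap location pays 26.
excellent: assigned the prime location, nets 31 − 3 = 28; deviating to the cheap location nets 26.
mediocre: assigned the cheap location, nets 26; deviating to the prime location nets 31 − 7 = 24.
Both types strictly prefer their assigned action; no profitable deviation.

Neither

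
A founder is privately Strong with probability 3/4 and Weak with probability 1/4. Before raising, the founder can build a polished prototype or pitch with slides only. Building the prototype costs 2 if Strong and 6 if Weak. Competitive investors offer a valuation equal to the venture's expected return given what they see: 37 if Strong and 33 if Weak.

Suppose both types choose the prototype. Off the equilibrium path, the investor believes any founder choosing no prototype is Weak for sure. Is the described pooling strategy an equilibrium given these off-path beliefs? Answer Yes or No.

No

On path, the investor holds the prior and pays 3/4·37 + 1/4·33 = 36. Off path (no prototype), believing Weak, it pays 33.
Strong: the prototype nets 36 − 2 = 34; no prototype nets 33. Strong stays.
Weak: the prototype nets 36 − 6 = 30; no prototype nets 33. Weak would deviate.
A type deviates, so pooling fails.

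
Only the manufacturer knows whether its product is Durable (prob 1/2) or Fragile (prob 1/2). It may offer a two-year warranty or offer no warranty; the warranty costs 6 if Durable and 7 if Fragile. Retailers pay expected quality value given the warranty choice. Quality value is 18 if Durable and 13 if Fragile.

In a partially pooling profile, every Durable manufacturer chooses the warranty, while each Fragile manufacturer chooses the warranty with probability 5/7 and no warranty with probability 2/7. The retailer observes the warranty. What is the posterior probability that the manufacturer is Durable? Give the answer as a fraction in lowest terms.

P(the warranty) = (1/2)·1 + (1/2)·(5/7) = 6/7.
By Bayes' rule, P(Durable | the warranty) = (1/2) / (6/7) = 7/12.

7/12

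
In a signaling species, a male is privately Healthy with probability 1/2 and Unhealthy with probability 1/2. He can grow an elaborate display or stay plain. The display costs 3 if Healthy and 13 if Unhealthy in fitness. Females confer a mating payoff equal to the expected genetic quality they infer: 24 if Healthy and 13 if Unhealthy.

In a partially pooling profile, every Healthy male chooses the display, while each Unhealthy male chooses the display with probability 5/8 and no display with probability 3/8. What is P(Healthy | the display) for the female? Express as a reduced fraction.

8/13

P(the display) = (1/2)·1 + (1/2)·(5/8) = 13/16.
By Bayes' rule, P(Healthy | the display) = (1/2) / (13/16) = 8/13.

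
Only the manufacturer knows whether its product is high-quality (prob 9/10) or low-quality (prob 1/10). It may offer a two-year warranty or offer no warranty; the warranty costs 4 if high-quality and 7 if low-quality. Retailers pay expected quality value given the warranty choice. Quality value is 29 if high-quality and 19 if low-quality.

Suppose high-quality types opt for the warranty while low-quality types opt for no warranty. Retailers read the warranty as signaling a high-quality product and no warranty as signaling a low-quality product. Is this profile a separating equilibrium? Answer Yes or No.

Under these beliefs, the warranty earns price 29 and no warranty earns price 19.
high-quality: the warranty nets 29 − 4 = 25; no warranty nets 19. high-quality prefers the warranty.
low-quality: the warranty nets 29 − 7 = 22; no warranty nets 19. low-quality would deviate to the warranty.
low-quality has a profitable deviation, so the profile is not an equilibrium.

No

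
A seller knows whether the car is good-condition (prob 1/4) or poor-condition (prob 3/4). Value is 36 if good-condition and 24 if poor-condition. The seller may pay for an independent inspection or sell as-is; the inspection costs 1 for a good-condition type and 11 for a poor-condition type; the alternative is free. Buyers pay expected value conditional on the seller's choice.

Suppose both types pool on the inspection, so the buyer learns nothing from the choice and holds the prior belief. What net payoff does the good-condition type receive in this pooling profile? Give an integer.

Pooled price = 1/4·36 + 3/4·24 = 27.
good-condition pays cost 1 for the inspection, so net payoff = 27 − 1 = 26.

26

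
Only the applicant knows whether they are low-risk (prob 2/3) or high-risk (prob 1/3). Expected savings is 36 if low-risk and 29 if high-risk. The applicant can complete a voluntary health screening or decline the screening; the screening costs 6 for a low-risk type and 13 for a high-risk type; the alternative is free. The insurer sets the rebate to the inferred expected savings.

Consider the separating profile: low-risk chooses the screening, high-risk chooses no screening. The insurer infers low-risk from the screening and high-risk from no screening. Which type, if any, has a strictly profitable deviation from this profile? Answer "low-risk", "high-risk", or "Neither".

The screening pays 36; no screening pays 29.
low-risk: assigned the screening, nets 36 − 6 = 30; deviating to no screening nets 29.
high-risk: assigned no screening, nets 29; deviating to the screening nets 36 − 13 = 23.
Both types strictly prefer their assigned action; no profitable deviation.

Neither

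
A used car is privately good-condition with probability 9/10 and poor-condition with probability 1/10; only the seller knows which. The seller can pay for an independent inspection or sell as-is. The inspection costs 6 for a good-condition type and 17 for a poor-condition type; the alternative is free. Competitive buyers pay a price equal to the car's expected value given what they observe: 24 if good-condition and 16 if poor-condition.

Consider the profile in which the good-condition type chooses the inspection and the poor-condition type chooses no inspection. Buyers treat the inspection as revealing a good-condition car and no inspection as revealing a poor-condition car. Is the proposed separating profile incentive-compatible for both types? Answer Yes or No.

Under these beliefs, the inspection earns price 24 and no inspection earns price 16.
good-condition: the inspection nets 24 − 6 = 18; no inspection nets 16. good-condition prefers the inspection.
poor-condition: the inspection nets 24 − 17 = 7; no inspection nets 16. poor-condition prefers no inspection.
Neither type deviates, so the separating profile is an equilibrium.

Yes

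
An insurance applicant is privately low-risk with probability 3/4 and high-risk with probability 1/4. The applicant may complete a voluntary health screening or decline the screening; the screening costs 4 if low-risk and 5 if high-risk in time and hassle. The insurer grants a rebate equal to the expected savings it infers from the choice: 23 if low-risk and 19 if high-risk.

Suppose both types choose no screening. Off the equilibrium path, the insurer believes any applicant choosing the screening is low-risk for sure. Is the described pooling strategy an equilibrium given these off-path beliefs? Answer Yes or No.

Yes

On path, the insurer holds the prior and pays 3/4·23 + 1/4·19 = 22. Off path (the screening), believing low-risk, it pays 23.
low-risk: no screening nets 22; the screening nets 23 − 4 = 19. low-risk stays.
high-risk: no screening nets 22; the screening nets 23 − 5 = 18. high-risk stays.
No type deviates, so pooling is sustained.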